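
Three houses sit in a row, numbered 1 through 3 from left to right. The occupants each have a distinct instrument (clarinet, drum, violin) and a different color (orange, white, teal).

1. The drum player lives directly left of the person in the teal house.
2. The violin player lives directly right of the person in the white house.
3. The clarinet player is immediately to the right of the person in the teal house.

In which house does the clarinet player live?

From clue 3, the clarinet player must be in house 3.
Clue 3: the person in the teal house is in house 2.
So house 1 gets drum for instrument.
House 2's instrument must be violin (nothing else left).
So house 3 gets orange for color.
The only color still possible for house 1 is white.
So: house 1 = drum/white, house 2 = violin/teal, house 3 = clarinet/orange.

3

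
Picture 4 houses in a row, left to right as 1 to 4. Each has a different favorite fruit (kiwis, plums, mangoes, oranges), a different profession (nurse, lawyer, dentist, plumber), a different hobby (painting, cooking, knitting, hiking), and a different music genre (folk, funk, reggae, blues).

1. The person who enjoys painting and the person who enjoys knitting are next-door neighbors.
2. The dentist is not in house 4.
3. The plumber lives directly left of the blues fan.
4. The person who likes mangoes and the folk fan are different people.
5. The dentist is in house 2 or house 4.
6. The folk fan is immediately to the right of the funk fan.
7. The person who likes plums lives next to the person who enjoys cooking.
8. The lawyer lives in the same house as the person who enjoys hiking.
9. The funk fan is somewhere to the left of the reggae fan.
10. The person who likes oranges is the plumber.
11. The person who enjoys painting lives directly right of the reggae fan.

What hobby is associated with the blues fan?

The dentist is in house 2 (clue 5).
So house 1 gets funk for music genre.
Clue 6 places the folk fan in house 2.
House 3 music genre: only reggae fits.
So house 4 gets blues for music genre.
The plumber is in house 3 (clue 3).
Clue 10: the person who likes oranges is in house 3.
The person who enjoys painting is in house 4 (clue 11).
Clue 1: the person who enjoys knitting is in house 3.
From clue 8, the lawyer must be in house 1.
The person who enjoys hiking is in house 1 (clue 8).
House 4's profession must be nurse (nothing else left).
That leaves cooking as the hobby for house 2.
The person who likes plums is in house 1 (clue 7).
So house 2 gets kiwis for favorite fruit.
That leaves mangoes as the favorite fruit for house 4.
So: house 1 = plums/lawyer/hiking/funk, house 2 = kiwis/dentist/cooking/folk, house 3 = oranges/plumber/knitting/reggae, house 4 = mangoes/nurse/painting/blues.

painting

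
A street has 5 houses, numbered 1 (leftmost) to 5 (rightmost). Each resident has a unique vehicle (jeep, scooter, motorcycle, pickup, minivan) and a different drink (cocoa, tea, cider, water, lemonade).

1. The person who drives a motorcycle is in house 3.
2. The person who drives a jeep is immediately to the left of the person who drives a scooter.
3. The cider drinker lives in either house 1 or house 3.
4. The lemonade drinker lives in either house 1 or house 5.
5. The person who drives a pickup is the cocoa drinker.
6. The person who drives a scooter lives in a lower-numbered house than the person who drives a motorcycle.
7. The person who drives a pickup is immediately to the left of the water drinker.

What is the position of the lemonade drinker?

1

The person who drives a motorcycle is in house 3 (clue 1).
From clue 6, the person who drives a scooter must be in house 2.
House 5 vehicle: only minivan fits.
By clue 2, the person who drives a jeep is in house 1.
House 4's vehicle must be pickup (nothing else left).
Clue 5 places the cocoa drinker in house 4.
The water drinker is in house 5 (clue 7).
So house 1 gets lemonade for drink.
That leaves tea as the drink for house 2.
House 3 drink: only cider fits.
So: house 1 = jeep/lemonade, house 2 = scooter/tea, house 3 = motorcycle/cider, house 4 = pickup/cocoa, house 5 = minivan/water.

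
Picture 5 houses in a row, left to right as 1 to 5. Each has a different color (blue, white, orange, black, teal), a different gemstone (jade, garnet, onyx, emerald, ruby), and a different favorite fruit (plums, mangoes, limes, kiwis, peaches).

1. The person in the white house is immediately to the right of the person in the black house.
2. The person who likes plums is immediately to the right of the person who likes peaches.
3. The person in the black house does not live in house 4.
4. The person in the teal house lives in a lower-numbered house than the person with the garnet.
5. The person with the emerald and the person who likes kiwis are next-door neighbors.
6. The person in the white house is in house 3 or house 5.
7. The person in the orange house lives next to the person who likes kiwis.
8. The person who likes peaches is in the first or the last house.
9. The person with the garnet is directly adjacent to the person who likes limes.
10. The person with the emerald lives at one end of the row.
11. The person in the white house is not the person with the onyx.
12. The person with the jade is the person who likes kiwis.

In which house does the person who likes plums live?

By clue 8, the person who likes peaches is in house 1.
From clue 1, the person in the white house must be in house 3.
Clue 1 places the person in the black house in house 2.
From clue 2, the person who likes plums must be in house 2.
The only favorite fruit still possible for house 4 is kiwis.
The person with the emerald is in house 5 (clue 5).
By clue 7, the person in the orange house is in house 5.
The person with the jade is in house 4 (clue 12).
So house 2 gets garnet for gemstone.
House 3's gemstone must be ruby (nothing else left).
The person in the teal house is in house 1 (clue 4).
Clue 9 places the person who likes limes in house 3.
So house 4 gets blue for color.
The only gemstone still possible for house 1 is onyx.
So house 5 gets mangoes for favorite fruit.
So: house 1 = teal/onyx/peaches, house 2 = black/garnet/plums, house 3 = white/ruby/limes, house 4 = blue/jade/kiwis, house 5 = orange/emerald/mangoes.

2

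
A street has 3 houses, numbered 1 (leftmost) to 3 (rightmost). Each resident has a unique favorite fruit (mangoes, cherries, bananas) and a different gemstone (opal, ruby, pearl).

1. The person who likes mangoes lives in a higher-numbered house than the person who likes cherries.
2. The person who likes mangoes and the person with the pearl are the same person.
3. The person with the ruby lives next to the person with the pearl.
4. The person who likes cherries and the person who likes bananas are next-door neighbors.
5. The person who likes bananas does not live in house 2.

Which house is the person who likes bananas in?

The person who likes cherries is in house 2 (clue 4).
House 1's favorite fruit must be bananas (nothing else left).
The only favorite fruit still possible for house 3 is mangoes.
Clue 2 places the person with the pearl in house 3.
Clue 3: the person with the ruby is in house 2.
That leaves opal as the gemstone for house 1.
So: house 1 = bananas/opal, house 2 = cherries/ruby, house 3 = mangoes/pearl.

1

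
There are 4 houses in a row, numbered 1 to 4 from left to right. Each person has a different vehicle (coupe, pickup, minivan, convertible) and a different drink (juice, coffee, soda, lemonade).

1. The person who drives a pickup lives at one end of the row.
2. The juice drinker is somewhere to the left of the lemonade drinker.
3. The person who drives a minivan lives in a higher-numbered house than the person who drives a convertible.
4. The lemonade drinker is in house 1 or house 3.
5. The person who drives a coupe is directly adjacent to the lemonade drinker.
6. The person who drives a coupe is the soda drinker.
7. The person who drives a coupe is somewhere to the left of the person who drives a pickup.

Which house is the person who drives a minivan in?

3

The lemonade drinker is in house 3 (clue 4).
The person who drives a coupe is in house 2 (clue 7).
By clue 7, the person who drives a pickup is in house 4.
That leaves convertible as the vehicle for house 1.
That leaves minivan as the vehicle for house 3.
The soda drinker is in house 2 (clue 6).
House 4's drink must be coffee (nothing else left).
House 1 drink: only juice fits.
So: house 1 = convertible/juice, house 2 = coupe/soda, house 3 = minivan/lemonade, house 4 = pickup/coffee.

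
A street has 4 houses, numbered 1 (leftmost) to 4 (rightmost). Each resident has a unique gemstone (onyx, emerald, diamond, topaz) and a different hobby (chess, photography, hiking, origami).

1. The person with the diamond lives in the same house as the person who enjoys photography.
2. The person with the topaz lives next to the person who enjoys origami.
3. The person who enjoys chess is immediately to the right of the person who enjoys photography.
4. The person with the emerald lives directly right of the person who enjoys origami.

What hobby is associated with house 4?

The person with the diamond is narrowed to house 1 or 2 or 3; consider each.
Placing it in house 2 and house 3 leads to a contradiction, so it's in house 1.
Clue 1: the person who enjoys photography is in house 1.
Clue 3: the person who enjoys chess is in house 2.
That leaves origami as the hobby for house 3.
That leaves hiking as the hobby for house 4.
The person with the emerald is in house 4 (clue 4).
The only gemstone still possible for house 2 is topaz.
House 3 gemstone: only onyx fits.
So: house 1 = diamond/photography, house 2 = topaz/chess, house 3 = onyx/origami, house 4 = emerald/hiking.

hiking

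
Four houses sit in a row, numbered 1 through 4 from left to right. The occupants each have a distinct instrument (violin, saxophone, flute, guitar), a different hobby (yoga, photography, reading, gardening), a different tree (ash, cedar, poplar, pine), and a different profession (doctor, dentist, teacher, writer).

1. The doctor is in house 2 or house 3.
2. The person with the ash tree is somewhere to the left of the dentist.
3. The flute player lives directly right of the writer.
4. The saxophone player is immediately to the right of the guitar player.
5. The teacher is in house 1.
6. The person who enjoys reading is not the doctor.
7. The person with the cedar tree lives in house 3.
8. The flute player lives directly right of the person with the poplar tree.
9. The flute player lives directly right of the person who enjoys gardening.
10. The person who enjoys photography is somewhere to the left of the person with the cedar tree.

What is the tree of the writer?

The teacher is in house 1 (clue 5).
Clue 7: the person with the cedar tree is in house 3.
The only tree still possible for house 4 is pine.
So house 4 gets dentist for profession.
Clue 8 places the flute player in house 3.
From clue 8, the person with the poplar tree must be in house 2.
From clue 9, the person who enjoys gardening must be in house 2.
House 1's tree must be ash (nothing else left).
The writer is in house 2 (clue 3).
By clue 4, the saxophone player is in house 2.
Clue 4 places the guitar player in house 1.
House 4 instrument: only violin fits.
So house 1 gets photography for hobby.
House 3's profession must be doctor (nothing else left).
Clue 6: the person who enjoys reading is in house 4.
House 3's hobby must be yoga (nothing else left).
So: house 1 = guitar/photography/ash/teacher, house 2 = saxophone/gardening/poplar/writer, house 3 = flute/yoga/cedar/doctor, house 4 = violin/reading/pine/dentist.

poplar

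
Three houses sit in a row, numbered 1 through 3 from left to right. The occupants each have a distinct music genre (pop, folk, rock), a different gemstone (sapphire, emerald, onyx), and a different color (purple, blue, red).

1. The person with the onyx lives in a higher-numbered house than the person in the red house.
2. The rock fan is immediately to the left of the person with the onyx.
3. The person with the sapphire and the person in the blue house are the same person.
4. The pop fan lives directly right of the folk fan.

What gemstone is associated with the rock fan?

House 3's music genre must be pop (nothing else left).
The folk fan is in house 2 (clue 4).
That leaves rock as the music genre for house 1.
By clue 2, the person with the onyx is in house 2.
The person in the red house is in house 1 (clue 1).
So house 2 gets purple for color.
House 3 color: only blue fits.
By clue 3, the person with the sapphire is in house 3.
So house 1 gets emerald for gemstone.
So: house 1 = rock/emerald/red, house 2 = folk/onyx/purple, house 3 = pop/sapphire/blue.

emerald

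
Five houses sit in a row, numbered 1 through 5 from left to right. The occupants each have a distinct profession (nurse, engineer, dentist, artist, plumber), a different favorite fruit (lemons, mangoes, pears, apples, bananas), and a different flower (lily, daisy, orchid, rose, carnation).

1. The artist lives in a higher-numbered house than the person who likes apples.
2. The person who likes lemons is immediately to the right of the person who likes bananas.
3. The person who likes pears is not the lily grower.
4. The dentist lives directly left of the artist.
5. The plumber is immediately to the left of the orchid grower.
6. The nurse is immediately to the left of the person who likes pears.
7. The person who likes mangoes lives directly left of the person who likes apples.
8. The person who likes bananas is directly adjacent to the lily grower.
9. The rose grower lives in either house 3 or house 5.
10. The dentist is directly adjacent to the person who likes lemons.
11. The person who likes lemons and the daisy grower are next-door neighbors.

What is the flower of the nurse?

The rose grower is narrowed to house 3 or 5; consider each.
Placing it in house 5 leads to a contradiction, so it's in house 3.
The artist is narrowed to house 3 or 4 or 5; consider each.
Placing it in house 3 and house 4 leads to a contradiction, so it's in house 5.
By clue 4, the dentist is in house 4.
House 1 favorite fruit: only mangoes fits.
So house 5 gets lemons for favorite fruit.
Clue 2: the person who likes bananas is in house 4.
The person who likes apples is in house 2 (clue 7).
From clue 8, the lily grower must be in house 5.
Clue 11 places the daisy grower in house 4.
So house 3 gets pears for favorite fruit.
So house 1 gets carnation for flower.
House 2's flower must be orchid (nothing else left).
From clue 5, the plumber must be in house 1.
The nurse is in house 2 (clue 6).
That leaves engineer as the profession for house 3.
So: house 1 = plumber/mangoes/carnation, house 2 = nurse/apples/orchid, house 3 = engineer/pears/rose, house 4 = dentist/bananas/daisy, house 5 = artist/lemons/lily.

orchid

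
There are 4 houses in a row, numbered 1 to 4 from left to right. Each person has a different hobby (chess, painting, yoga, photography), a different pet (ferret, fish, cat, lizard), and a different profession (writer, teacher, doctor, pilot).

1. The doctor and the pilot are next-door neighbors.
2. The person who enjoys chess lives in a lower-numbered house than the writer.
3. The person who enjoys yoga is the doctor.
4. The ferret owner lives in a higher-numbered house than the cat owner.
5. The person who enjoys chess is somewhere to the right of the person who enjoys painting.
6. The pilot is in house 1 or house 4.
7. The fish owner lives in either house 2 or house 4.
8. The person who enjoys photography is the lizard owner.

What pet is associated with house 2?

That leaves photography as the hobby for house 4.
The lizard owner is in house 4 (clue 8).
House 1's hobby must be painting (nothing else left).
The only pet still possible for house 1 is cat.
The only pet still possible for house 3 is ferret.
The only pet still possible for house 2 is fish.
The person who enjoys chess is narrowed to house 2 or 3; consider each.
Placing it in house 2 leads to a contradiction, so it's in house 3.
Clue 2 places the writer in house 4.
The only hobby still possible for house 2 is yoga.
House 1 profession: only pilot fits.
By clue 1, the doctor is in house 2.
The only profession still possible for house 3 is teacher.
So: house 1 = painting/cat/pilot, house 2 = yoga/fish/doctor, house 3 = chess/ferret/teacher, house 4 = photography/lizard/writer.

fish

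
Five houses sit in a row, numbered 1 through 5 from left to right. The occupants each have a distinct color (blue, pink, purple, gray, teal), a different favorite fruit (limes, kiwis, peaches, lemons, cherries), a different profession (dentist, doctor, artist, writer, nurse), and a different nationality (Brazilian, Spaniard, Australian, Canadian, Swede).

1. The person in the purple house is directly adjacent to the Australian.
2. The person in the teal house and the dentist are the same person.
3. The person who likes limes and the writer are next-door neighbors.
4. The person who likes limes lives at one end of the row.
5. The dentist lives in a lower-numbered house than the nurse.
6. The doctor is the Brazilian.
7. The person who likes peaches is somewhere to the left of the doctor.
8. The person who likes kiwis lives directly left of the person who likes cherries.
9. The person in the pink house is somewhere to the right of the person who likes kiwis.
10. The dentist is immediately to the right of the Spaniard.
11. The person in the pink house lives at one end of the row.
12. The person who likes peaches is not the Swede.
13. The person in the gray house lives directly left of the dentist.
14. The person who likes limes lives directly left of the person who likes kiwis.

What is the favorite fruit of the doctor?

lemons

By clue 11, the person in the pink house is in house 5.
By clue 14, the person who likes limes is in house 1.
From clue 14, the person who likes kiwis must be in house 2.
Clue 3 places the writer in house 2.
Clue 8: the person who likes cherries is in house 3.
House 5's favorite fruit must be lemons (nothing else left).
So house 1 gets artist for profession.
The doctor is in house 5 (clue 7).
That leaves peaches as the favorite fruit for house 4.
House 3 profession: only dentist fits.
The only profession still possible for house 4 is nurse.
Clue 2 places the person in the teal house in house 3.
Clue 6: the Brazilian is in house 5.
Clue 10 places the Spaniard in house 2.
Clue 13 places the person in the gray house in house 2.
Clue 1 places the person in the purple house in house 4.
Clue 1 places the Australian in house 3.
So house 1 gets blue for color.
So house 1 gets Swede for nationality.
The only nationality still possible for house 4 is Canadian.
So: house 1 = blue/limes/artist/Swede, house 2 = gray/kiwis/writer/Spaniard, house 3 = teal/cherries/dentist/Australian, house 4 = purple/peaches/nurse/Canadian, house 5 = pink/lemons/doctor/Brazilian.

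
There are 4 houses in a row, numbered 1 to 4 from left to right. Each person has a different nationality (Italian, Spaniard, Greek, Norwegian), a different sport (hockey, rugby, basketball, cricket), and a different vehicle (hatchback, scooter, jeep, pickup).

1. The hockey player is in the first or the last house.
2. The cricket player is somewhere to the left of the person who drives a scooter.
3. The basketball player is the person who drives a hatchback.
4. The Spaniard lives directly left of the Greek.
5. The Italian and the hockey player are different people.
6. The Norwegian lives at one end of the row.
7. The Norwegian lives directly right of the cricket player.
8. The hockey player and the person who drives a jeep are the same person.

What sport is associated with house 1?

The Norwegian is in house 4 (clue 7).
By clue 7, the cricket player is in house 3.
Clue 2 places the person who drives a scooter in house 4.
House 1 vehicle: only jeep fits.
House 3 vehicle: only pickup fits.
By clue 3, the basketball player is in house 2.
Clue 8: the hockey player is in house 1.
The only sport still possible for house 4 is rugby.
That leaves hatchback as the vehicle for house 2.
So house 1 gets Spaniard for nationality.
From clue 4, the Greek must be in house 2.
House 3's nationality must be Italian (nothing else left).
So: house 1 = Spaniard/hockey/jeep, house 2 = Greek/basketball/hatchback, house 3 = Italian/cricket/pickup, house 4 = Norwegian/rugby/scooter.

hockey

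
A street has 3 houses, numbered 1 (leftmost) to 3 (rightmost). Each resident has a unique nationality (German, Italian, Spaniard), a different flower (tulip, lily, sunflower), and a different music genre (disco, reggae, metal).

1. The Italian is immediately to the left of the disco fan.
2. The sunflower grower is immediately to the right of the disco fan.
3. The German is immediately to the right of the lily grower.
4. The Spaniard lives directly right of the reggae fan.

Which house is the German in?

3

The sunflower grower is in house 3 (clue 2).
The disco fan is in house 2 (clue 2).
House 1 nationality: only Italian fits.
So house 1 gets reggae for music genre.
House 3's music genre must be metal (nothing else left).
Clue 4: the Spaniard is in house 2.
House 3 nationality: only German fits.
The lily grower is in house 2 (clue 3).
The only flower still possible for house 1 is tulip.
So: house 1 = Italian/tulip/reggae, house 2 = Spaniard/lily/disco, house 3 = German/sunflower/metal.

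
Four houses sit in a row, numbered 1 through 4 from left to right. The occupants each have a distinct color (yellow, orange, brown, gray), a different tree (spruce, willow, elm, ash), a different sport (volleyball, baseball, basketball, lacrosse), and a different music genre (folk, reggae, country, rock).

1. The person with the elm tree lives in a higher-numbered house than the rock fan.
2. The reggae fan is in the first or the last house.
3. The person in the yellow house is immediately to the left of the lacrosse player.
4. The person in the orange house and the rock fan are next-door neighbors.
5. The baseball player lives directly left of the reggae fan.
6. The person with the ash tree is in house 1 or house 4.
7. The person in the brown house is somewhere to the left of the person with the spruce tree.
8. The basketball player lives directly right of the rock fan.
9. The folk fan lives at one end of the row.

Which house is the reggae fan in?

Clue 5: the baseball player is in house 3.
Clue 5 places the reggae fan in house 4.
House 1's sport must be volleyball (nothing else left).
House 1 music genre: only folk fits.
House 2 music genre: only country fits.
So house 3 gets rock for music genre.
The person with the elm tree is in house 4 (clue 1).
Clue 8 places the basketball player in house 4.
So house 1 gets ash for tree.
The only sport still possible for house 2 is lacrosse.
Clue 3: the person in the yellow house is in house 1.
The only color still possible for house 2 is brown.
That leaves gray as the color for house 3.
House 4 color: only orange fits.
From clue 7, the person with the spruce tree must be in house 3.
House 2's tree must be willow (nothing else left).
So: house 1 = yellow/ash/volleyball/folk, house 2 = brown/willow/lacrosse/country, house 3 = gray/spruce/baseball/rock, house 4 = orange/elm/basketball/reggae.

4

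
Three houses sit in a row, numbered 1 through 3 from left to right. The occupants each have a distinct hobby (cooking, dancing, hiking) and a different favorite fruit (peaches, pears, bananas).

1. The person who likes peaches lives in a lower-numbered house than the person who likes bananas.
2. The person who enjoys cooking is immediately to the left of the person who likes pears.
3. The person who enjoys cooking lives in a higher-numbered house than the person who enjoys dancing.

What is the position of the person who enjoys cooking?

The person who enjoys cooking is in house 2 (clue 3).
By clue 3, the person who enjoys dancing is in house 1.
So house 3 gets hiking for hobby.
So house 1 gets peaches for favorite fruit.
By clue 2, the person who likes pears is in house 3.
House 2's favorite fruit must be bananas (nothing else left).
So: house 1 = dancing/peaches, house 2 = cooking/bananas, house 3 = hiking/pears.

2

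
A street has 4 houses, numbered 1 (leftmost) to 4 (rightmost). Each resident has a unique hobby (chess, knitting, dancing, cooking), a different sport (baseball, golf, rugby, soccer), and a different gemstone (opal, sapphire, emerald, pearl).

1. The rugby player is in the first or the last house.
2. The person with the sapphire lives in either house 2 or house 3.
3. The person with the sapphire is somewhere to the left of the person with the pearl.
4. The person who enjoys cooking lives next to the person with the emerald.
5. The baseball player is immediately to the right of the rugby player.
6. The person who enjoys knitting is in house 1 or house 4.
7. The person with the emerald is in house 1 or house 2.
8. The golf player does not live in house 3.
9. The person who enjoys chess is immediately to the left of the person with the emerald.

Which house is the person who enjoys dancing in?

2

The baseball player is in house 2 (clue 5).
By clue 5, the rugby player is in house 1.
From clue 9, the person who enjoys chess must be in house 1.
From clue 9, the person with the emerald must be in house 2.
The only hobby still possible for house 4 is knitting.
That leaves soccer as the sport for house 3.
So house 4 gets golf for sport.
The only gemstone still possible for house 1 is opal.
So house 4 gets pearl for gemstone.
The person who enjoys cooking is in house 3 (clue 4).
House 2's hobby must be dancing (nothing else left).
So house 3 gets sapphire for gemstone.
So: house 1 = chess/rugby/opal, house 2 = dancing/baseball/emerald, house 3 = cooking/soccer/sapphire, house 4 = knitting/golf/pearl.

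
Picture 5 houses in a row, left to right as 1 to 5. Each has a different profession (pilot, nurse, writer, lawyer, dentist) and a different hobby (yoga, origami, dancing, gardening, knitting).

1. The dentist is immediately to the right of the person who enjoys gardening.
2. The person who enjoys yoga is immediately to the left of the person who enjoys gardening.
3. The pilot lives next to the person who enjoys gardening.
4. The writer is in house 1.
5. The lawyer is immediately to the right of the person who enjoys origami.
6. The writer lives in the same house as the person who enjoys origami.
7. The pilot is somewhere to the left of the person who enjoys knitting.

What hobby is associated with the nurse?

gardening

Clue 4: the writer is in house 1.
From clue 6, the person who enjoys origami must be in house 1.
The lawyer is in house 2 (clue 5).
The dentist is narrowed to house 4 or 5; consider each.
Placing it in house 4 leads to a contradiction, so it's in house 5.
Clue 1 places the person who enjoys gardening in house 4.
By clue 2, the person who enjoys yoga is in house 3.
From clue 3, the pilot must be in house 3.
House 4 profession: only nurse fits.
House 2's hobby must be dancing (nothing else left).
House 5 hobby: only knitting fits.
So: house 1 = writer/origami, house 2 = lawyer/dancing, house 3 = pilot/yoga, house 4 = nurse/gardening, house 5 = dentist/knitting.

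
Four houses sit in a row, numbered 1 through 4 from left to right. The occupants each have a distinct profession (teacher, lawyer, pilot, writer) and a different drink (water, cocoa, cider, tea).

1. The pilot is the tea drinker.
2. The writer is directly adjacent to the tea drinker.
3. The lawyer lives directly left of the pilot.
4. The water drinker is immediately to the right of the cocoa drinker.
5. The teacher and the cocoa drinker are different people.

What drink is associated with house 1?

cider

The lawyer is narrowed to house 1 or 2 or 3; consider each.
Placing it in house 2 and house 3 leads to a contradiction, so it's in house 1.
By clue 3, the pilot is in house 2.
By clue 1, the tea drinker is in house 2.
From clue 2, the writer must be in house 3.
The only profession still possible for house 4 is teacher.
By clue 4, the water drinker is in house 4.
By clue 4, the cocoa drinker is in house 3.
House 1 drink: only cider fits.
So: house 1 = lawyer/cider, house 2 = pilot/tea, house 3 = writer/cocoa, house 4 = teacher/water.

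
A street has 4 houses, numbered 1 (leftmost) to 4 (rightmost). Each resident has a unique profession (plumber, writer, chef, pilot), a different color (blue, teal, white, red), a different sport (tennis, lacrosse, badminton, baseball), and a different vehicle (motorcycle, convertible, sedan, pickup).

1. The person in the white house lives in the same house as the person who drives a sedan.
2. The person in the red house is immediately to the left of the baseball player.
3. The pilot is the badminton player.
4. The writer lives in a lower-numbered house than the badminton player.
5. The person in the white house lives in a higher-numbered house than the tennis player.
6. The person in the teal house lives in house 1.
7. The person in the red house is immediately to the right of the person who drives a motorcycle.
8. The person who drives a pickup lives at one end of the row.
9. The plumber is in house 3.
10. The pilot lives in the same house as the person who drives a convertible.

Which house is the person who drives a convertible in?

Clue 6: the person in the teal house is in house 1.
The plumber is in house 3 (clue 9).
That leaves sedan as the vehicle for house 3.
Clue 1: the person in the white house is in house 3.
That leaves red as the color for house 2.
House 4 color: only blue fits.
By clue 2, the baseball player is in house 3.
From clue 7, the person who drives a motorcycle must be in house 1.
House 2 vehicle: only convertible fits.
So house 4 gets pickup for vehicle.
Clue 10 places the pilot in house 2.
House 4's profession must be chef (nothing else left).
Clue 3 places the badminton player in house 2.
That leaves writer as the profession for house 1.
That leaves lacrosse as the sport for house 4.
That leaves tennis as the sport for house 1.
So: house 1 = writer/teal/tennis/motorcycle, house 2 = pilot/red/badminton/convertible, house 3 = plumber/white/baseball/sedan, house 4 = chef/blue/lacrosse/pickup.

2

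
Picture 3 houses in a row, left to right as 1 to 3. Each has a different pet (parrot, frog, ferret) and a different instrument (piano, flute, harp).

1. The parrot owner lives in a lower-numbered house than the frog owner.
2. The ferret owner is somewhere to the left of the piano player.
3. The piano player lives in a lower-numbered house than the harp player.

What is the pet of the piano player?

The piano player is in house 2 (clue 3).
Clue 3 places the harp player in house 3.
The only pet still possible for house 3 is frog.
House 1 instrument: only flute fits.
Clue 2: the ferret owner is in house 1.
House 2 pet: only parrot fits.
So: house 1 = ferret/flute, house 2 = parrot/piano, house 3 = frog/harp.

parrot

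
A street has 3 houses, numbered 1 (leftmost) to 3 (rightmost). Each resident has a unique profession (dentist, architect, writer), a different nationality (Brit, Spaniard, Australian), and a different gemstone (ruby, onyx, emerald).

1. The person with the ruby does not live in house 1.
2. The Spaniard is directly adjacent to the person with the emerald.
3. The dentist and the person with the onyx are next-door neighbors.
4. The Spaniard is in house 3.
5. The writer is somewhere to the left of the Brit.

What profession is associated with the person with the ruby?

Clue 4 places the Spaniard in house 3.
So house 1 gets Australian for nationality.
That leaves Brit as the nationality for house 2.
From clue 2, the person with the emerald must be in house 2.
Clue 5: the writer is in house 1.
That leaves onyx as the gemstone for house 1.
House 3 gemstone: only ruby fits.
From clue 3, the dentist must be in house 2.
House 3 profession: only architect fits.
So: house 1 = writer/Australian/onyx, house 2 = dentist/Brit/emerald, house 3 = architect/Spaniard/ruby.

architect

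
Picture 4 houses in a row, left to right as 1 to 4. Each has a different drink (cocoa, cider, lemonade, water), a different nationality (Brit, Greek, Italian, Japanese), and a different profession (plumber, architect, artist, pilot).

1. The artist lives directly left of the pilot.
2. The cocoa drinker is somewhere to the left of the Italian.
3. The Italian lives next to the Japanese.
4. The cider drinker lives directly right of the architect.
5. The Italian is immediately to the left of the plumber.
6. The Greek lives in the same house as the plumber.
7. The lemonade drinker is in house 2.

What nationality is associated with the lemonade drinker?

From clue 7, the lemonade drinker must be in house 2.
The cocoa drinker is in house 1 (clue 2).
That leaves artist as the profession for house 1.
From clue 1, the pilot must be in house 2.
That leaves plumber as the profession for house 4.
The cider drinker is in house 4 (clue 4).
By clue 5, the Italian is in house 3.
From clue 6, the Greek must be in house 4.
The only drink still possible for house 3 is water.
That leaves architect as the profession for house 3.
From clue 3, the Japanese must be in house 2.
So house 1 gets Brit for nationality.
So: house 1 = cocoa/Brit/artist, house 2 = lemonade/Japanese/pilot, house 3 = water/Italian/architect, house 4 = cider/Greek/plumber.

Japanese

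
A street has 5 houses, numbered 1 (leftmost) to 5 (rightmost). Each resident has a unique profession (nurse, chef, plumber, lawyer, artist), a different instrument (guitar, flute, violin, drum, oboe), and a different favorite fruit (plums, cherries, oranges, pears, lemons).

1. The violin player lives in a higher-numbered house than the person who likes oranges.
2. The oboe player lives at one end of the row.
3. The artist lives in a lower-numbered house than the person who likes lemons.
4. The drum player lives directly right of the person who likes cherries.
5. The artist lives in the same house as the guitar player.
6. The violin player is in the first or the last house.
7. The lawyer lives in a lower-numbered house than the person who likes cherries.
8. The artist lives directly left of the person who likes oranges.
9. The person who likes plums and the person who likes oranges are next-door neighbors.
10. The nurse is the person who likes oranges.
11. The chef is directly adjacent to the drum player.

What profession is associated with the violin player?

By clue 6, the violin player is in house 5.
That leaves oboe as the instrument for house 1.
The only favorite fruit still possible for house 1 is pears.
The artist is narrowed to house 2 or 3; consider each.
Placing it in house 3 leads to a contradiction, so it's in house 2.
From clue 5, the guitar player must be in house 2.
By clue 8, the person who likes oranges is in house 3.
By clue 10, the nurse is in house 3.
House 5 favorite fruit: only lemons fits.
By clue 4, the drum player is in house 3.
The chef is in house 4 (clue 11).
House 1 profession: only lawyer fits.
So house 5 gets plumber for profession.
House 4's instrument must be flute (nothing else left).
House 2's favorite fruit must be cherries (nothing else left).
That leaves plums as the favorite fruit for house 4.
So: house 1 = lawyer/oboe/pears, house 2 = artist/guitar/cherries, house 3 = nurse/drum/oranges, house 4 = chef/flute/plums, house 5 = plumber/violin/lemons.

plumber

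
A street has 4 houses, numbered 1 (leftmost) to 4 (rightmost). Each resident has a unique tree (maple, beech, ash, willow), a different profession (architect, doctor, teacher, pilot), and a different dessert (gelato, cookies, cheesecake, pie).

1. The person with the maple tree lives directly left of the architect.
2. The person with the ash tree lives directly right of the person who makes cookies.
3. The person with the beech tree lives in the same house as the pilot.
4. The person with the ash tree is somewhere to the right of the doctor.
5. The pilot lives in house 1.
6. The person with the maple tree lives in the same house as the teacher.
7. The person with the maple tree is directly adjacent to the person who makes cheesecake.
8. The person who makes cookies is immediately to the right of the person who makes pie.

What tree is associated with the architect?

By clue 5, the pilot is in house 1.
House 4 profession: only architect fits.
By clue 1, the person with the maple tree is in house 3.
Clue 3: the person with the beech tree is in house 1.
From clue 6, the teacher must be in house 3.
That leaves willow as the tree for house 2.
So house 4 gets ash for tree.
House 2 profession: only doctor fits.
By clue 2, the person who makes cookies is in house 3.
From clue 8, the person who makes pie must be in house 2.
House 1 dessert: only gelato fits.
House 4's dessert must be cheesecake (nothing else left).
So: house 1 = beech/pilot/gelato, house 2 = willow/doctor/pie, house 3 = maple/teacher/cookies, house 4 = ash/architect/cheesecake.

ash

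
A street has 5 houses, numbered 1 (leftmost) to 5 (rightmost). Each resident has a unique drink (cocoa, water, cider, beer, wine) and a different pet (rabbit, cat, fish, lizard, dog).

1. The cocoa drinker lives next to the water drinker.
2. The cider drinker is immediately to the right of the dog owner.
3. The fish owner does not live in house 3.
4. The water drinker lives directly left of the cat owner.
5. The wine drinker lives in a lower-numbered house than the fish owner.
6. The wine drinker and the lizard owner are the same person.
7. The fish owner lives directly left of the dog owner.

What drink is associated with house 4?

From clue 7, the fish owner must be in house 2.
By clue 7, the dog owner is in house 3.
Clue 2: the cider drinker is in house 4.
Clue 5: the wine drinker is in house 1.
From clue 6, the lizard owner must be in house 1.
By clue 1, the cocoa drinker is in house 2.
From clue 4, the cat owner must be in house 4.
So house 3 gets water for drink.
House 5 drink: only beer fits.
House 5's pet must be rabbit (nothing else left).
So: house 1 = wine/lizard, house 2 = cocoa/fish, house 3 = water/dog, house 4 = cider/cat, house 5 = beer/rabbit.

cider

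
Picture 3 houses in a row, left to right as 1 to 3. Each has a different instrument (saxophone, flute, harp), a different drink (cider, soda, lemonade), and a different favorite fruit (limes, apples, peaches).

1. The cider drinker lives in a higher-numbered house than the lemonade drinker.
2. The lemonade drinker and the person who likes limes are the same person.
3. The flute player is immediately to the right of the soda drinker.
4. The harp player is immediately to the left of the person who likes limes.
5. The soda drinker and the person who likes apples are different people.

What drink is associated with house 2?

The harp player is in house 1 (clue 4).
By clue 4, the person who likes limes is in house 2.
So house 3 gets cider for drink.
Clue 2: the lemonade drinker is in house 2.
So house 1 gets soda for drink.
From clue 3, the flute player must be in house 2.
From clue 5, the person who likes apples must be in house 3.
House 3 instrument: only saxophone fits.
That leaves peaches as the favorite fruit for house 1.
So: house 1 = harp/soda/peaches, house 2 = flute/lemonade/limes, house 3 = saxophone/cider/apples.

lemonade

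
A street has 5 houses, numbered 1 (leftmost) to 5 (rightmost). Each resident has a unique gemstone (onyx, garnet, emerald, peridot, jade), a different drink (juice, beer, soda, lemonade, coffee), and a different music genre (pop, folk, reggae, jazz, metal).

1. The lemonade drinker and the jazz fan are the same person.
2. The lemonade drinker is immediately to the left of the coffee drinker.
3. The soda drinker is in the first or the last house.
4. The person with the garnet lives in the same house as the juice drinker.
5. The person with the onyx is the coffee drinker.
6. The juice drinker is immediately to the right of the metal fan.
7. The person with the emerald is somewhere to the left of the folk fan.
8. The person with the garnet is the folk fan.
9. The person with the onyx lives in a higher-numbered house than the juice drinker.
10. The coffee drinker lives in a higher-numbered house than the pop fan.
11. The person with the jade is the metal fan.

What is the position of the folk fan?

3

House 5 music genre: only reggae fits.
The soda drinker is narrowed to house 1 or 5; consider each.
Placing it in house 5 leads to a contradiction, so it's in house 1.
The person with the emerald is narrowed to house 1 or 2 or 3; consider each.
Placing it in house 2 and house 3 leads to a contradiction, so it's in house 1.
The only music genre still possible for house 1 is pop.
House 2 drink: only beer fits.
The only drink still possible for house 5 is coffee.
By clue 2, the lemonade drinker is in house 4.
By clue 5, the person with the onyx is in house 5.
House 3's drink must be juice (nothing else left).
House 2's music genre must be metal (nothing else left).
Clue 1: the jazz fan is in house 4.
Clue 4: the person with the garnet is in house 3.
From clue 8, the folk fan must be in house 3.
The person with the jade is in house 2 (clue 11).
So house 4 gets peridot for gemstone.
So: house 1 = emerald/soda/pop, house 2 = jade/beer/metal, house 3 = garnet/juice/folk, house 4 = peridot/lemonade/jazz, house 5 = onyx/coffee/reggae.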